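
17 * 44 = 748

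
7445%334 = 97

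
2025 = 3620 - 1595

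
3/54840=1/18280= 0.00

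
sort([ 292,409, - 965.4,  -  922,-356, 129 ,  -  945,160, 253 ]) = [ - 965.4, - 945, - 922, - 356,129,  160,253,292,409]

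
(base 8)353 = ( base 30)7P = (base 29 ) 83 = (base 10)235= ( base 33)74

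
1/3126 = 1/3126 = 0.00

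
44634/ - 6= - 7439/1 = - 7439.00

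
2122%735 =652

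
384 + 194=578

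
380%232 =148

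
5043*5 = 25215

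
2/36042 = 1/18021 = 0.00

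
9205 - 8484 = 721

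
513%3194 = 513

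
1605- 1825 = -220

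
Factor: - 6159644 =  - 2^2 * 17^1*90583^1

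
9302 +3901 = 13203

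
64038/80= 32019/40 = 800.48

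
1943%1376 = 567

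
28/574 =2/41 =0.05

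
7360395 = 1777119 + 5583276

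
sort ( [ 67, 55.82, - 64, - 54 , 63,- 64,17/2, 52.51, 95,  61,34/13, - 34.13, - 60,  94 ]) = [ -64, - 64, - 60, - 54, - 34.13,34/13, 17/2  ,  52.51,55.82,  61,63, 67,  94 , 95 ] 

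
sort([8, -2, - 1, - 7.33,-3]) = [ - 7.33, - 3, - 2, - 1, 8 ] 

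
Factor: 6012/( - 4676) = -3^2*7^( - 1) = -9/7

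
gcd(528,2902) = 2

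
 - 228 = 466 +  - 694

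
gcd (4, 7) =1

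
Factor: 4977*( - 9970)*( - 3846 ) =190841173740 = 2^2*3^3*5^1*7^1*79^1*641^1*997^1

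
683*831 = 567573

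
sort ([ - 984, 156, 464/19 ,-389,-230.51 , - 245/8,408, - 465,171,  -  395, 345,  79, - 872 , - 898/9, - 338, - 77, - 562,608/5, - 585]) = [ - 984, - 872, - 585, - 562,  -  465, - 395, - 389, - 338, - 230.51, - 898/9,-77,-245/8,464/19, 79 , 608/5,156,171,345, 408]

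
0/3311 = 0=0.00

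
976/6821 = 976/6821  =  0.14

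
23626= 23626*1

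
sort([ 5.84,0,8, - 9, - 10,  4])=[ - 10 , - 9,0,4,5.84 , 8 ]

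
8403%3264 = 1875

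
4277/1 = 4277 = 4277.00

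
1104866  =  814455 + 290411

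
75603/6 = 25201/2=12600.50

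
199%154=45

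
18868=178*106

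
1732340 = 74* 23410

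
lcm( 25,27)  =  675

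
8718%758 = 380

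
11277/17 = 11277/17  =  663.35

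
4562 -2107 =2455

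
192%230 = 192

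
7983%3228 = 1527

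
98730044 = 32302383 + 66427661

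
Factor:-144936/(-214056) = 671/991  =  11^1 * 61^1*991^(- 1)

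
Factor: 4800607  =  7^1*677^1*1013^1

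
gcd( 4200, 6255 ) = 15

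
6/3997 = 6/3997=0.00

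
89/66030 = 89/66030  =  0.00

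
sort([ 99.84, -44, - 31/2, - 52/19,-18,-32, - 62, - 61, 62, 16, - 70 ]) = [ - 70, - 62, - 61,  -  44, - 32,-18, - 31/2, - 52/19,16, 62, 99.84] 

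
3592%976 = 664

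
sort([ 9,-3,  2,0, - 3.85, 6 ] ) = [ - 3.85, - 3,0,  2,6, 9 ] 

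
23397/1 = 23397 = 23397.00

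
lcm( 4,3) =12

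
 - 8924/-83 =107 + 43/83 = 107.52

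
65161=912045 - 846884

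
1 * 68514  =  68514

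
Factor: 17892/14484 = 3^1*7^1*17^(-1) = 21/17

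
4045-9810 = -5765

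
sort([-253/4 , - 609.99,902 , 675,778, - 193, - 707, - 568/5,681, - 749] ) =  [ - 749, - 707,-609.99, - 193, - 568/5, - 253/4,675 , 681, 778,  902]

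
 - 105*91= - 9555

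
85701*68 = 5827668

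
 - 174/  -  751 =174/751 = 0.23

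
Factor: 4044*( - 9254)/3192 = -19^( - 1 ) * 337^1*661^1 = - 222757/19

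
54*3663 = 197802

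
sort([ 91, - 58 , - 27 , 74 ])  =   [ - 58,  -  27, 74,  91 ] 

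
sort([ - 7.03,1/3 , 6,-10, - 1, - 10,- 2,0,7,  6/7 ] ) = [ - 10,-10 , - 7.03, - 2,-1,0, 1/3, 6/7  ,  6,7]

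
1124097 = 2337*481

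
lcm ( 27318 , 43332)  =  1256628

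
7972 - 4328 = 3644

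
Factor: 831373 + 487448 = 1318821 = 3^1*7^1 * 62801^1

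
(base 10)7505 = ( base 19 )11F0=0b1110101010001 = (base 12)4415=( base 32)7ah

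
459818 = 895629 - 435811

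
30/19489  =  30/19489 = 0.00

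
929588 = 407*2284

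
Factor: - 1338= - 2^1*3^1*223^1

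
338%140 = 58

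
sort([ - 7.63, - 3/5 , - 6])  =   [ - 7.63, - 6, - 3/5 ] 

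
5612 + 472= 6084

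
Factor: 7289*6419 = 46788091 = 7^2*37^1 * 131^1*197^1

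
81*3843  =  311283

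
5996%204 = 80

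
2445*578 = 1413210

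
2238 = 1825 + 413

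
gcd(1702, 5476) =74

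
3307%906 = 589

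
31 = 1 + 30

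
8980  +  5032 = 14012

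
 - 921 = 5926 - 6847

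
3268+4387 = 7655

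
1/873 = 1/873 = 0.00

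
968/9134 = 484/4567=0.11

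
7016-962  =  6054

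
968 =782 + 186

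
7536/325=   23 + 61/325 = 23.19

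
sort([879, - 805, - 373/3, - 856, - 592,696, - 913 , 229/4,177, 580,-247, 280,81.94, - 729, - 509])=[ - 913, - 856, - 805, - 729,  -  592 , - 509, - 247, - 373/3, 229/4 , 81.94, 177,280,580,696,  879] 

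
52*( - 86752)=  - 4511104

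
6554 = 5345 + 1209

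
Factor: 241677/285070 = 2^(-1)  *  3^3* 5^ (  -  1 ) *29^(-1)*983^(  -  1)*8951^1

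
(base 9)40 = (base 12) 30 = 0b100100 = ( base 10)36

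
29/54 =29/54 = 0.54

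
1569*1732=2717508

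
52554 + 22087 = 74641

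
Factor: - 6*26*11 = - 2^2*3^1 * 11^1*13^1   =  - 1716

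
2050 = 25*82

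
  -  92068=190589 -282657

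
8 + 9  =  17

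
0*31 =0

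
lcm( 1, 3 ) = 3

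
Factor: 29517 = 3^1*9839^1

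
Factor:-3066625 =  - 5^3* 24533^1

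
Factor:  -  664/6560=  - 83/820 = - 2^ ( - 2)*5^( - 1)*41^( - 1)*83^1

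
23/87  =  23/87 = 0.26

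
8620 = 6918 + 1702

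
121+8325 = 8446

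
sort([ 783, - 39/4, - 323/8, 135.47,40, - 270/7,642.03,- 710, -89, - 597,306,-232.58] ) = [  -  710, - 597, - 232.58, - 89, - 323/8, - 270/7,-39/4,40, 135.47, 306  ,  642.03 , 783 ]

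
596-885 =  - 289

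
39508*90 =3555720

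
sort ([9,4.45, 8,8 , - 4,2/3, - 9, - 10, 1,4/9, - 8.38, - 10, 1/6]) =[ - 10 ,- 10, - 9, - 8.38, - 4,1/6,4/9,2/3,1, 4.45,8,8,9 ] 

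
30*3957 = 118710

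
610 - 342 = 268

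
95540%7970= 7870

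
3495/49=71+ 16/49=   71.33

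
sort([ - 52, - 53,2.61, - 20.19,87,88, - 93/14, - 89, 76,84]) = [- 89,-53, - 52,- 20.19, - 93/14,2.61, 76,84,87,88]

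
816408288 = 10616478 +805791810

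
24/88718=12/44359 = 0.00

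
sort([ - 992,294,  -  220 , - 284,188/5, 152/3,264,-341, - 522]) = [ - 992,  -  522, - 341, -284, - 220,188/5, 152/3, 264,294]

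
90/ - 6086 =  - 1 + 2998/3043  =  - 0.01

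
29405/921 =31 +854/921 = 31.93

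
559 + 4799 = 5358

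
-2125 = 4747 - 6872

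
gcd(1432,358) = 358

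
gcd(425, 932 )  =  1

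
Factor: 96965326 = 2^1*107^1*149^1 * 3041^1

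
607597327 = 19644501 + 587952826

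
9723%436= 131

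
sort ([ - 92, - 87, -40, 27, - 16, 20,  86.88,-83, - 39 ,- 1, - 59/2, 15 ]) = [-92, - 87 ,-83,-40, - 39 , - 59/2,-16, - 1, 15, 20, 27, 86.88]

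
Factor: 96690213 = 3^3  *37^1*96787^1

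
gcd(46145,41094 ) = 1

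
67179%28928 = 9323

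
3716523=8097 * 459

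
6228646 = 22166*281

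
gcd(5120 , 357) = 1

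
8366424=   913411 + 7453013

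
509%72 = 5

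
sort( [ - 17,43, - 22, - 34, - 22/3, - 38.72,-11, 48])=[ - 38.72, - 34, - 22,  -  17,-11, - 22/3, 43, 48 ]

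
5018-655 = 4363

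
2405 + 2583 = 4988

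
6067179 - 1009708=5057471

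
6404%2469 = 1466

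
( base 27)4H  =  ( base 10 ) 125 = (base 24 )55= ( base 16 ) 7D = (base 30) 45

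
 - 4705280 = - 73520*64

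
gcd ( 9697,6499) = 1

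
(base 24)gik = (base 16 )25c4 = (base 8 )22704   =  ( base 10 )9668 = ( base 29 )beb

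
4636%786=706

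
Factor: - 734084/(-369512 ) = 743/374 = 2^( - 1 )*11^( - 1) *17^( - 1 )*743^1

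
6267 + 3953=10220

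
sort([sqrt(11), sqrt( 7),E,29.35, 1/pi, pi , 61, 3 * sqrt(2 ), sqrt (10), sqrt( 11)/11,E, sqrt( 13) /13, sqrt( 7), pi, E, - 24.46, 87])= [ - 24.46, sqrt ( 13)/13, sqrt( 11) /11, 1/pi,sqrt( 7), sqrt( 7 ), E, E , E,pi, pi , sqrt (10), sqrt( 11),3 * sqrt( 2), 29.35, 61, 87] 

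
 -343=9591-9934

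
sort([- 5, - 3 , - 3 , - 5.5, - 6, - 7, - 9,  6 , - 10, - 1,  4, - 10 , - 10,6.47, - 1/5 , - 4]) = [ - 10, - 10, - 10, - 9, - 7 , - 6, - 5.5, - 5, - 4,- 3, - 3,  -  1, - 1/5, 4, 6, 6.47]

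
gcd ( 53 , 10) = 1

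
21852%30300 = 21852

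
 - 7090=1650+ - 8740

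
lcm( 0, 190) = 0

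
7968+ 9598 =17566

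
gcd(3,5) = 1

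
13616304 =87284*156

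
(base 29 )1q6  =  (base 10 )1601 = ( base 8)3101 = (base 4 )121001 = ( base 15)71b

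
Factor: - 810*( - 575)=2^1*3^4*5^3*23^1 = 465750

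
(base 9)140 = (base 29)41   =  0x75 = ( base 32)3l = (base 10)117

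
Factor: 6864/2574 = 2^3*3^(- 1) =8/3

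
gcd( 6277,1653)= 1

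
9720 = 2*4860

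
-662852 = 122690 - 785542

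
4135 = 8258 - 4123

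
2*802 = 1604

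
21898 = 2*10949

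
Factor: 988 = 2^2*13^1*19^1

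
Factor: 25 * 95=2375 = 5^3 * 19^1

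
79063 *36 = 2846268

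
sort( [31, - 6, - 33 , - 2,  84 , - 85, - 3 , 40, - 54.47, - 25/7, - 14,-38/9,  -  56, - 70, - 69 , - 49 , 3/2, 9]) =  [- 85, - 70 , - 69,-56 , - 54.47,-49,- 33, - 14, - 6, - 38/9,-25/7 , - 3, - 2,3/2,9, 31, 40, 84]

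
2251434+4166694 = 6418128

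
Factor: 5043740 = 2^2*5^1*13^1*19^1*1021^1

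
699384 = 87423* 8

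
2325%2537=2325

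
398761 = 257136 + 141625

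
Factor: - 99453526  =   - 2^1 * 277^1*179519^1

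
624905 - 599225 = 25680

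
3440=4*860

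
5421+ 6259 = 11680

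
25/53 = 25/53=0.47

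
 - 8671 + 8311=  - 360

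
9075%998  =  93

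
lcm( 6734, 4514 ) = 410774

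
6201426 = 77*80538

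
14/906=7/453= 0.02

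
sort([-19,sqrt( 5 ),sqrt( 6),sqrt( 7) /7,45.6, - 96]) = [-96, - 19, sqrt( 7)/7,  sqrt(5) , sqrt(6), 45.6 ]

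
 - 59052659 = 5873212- 64925871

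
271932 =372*731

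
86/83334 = 1/969  =  0.00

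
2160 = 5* 432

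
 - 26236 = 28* (-937 ) 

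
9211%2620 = 1351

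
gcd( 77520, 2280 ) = 2280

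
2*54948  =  109896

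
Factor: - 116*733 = -2^2* 29^1*733^1 = - 85028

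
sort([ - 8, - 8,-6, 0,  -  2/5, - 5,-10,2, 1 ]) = [- 10, - 8, - 8, - 6, - 5, - 2/5,0,1,2 ] 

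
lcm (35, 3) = 105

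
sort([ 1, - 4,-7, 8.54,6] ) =[ - 7, -4,1, 6,8.54 ]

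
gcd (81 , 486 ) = 81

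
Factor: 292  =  2^2*73^1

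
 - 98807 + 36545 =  - 62262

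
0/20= 0 = 0.00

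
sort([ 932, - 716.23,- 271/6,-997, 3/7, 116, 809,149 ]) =[ - 997, - 716.23,  -  271/6,3/7,  116, 149,809,932] 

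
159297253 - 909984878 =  - 750687625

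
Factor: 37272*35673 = 2^3 * 3^2* 11^1*23^1 * 47^1*1553^1 =1329604056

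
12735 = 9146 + 3589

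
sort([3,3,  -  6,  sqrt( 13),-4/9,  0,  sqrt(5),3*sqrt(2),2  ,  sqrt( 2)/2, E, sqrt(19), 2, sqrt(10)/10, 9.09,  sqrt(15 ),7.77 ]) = [  -  6, - 4/9, 0, sqrt( 10)/10, sqrt(2)/2, 2,2 , sqrt( 5), E,  3,3,sqrt( 13 ),  sqrt( 15),3*sqrt( 2),sqrt( 19), 7.77,9.09 ]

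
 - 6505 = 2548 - 9053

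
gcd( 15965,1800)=5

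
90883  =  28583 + 62300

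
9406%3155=3096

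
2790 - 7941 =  - 5151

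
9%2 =1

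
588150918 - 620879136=-32728218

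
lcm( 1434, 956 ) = 2868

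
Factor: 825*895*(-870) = -642386250 = -  2^1*3^2*5^4*11^1*  29^1*179^1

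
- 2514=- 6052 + 3538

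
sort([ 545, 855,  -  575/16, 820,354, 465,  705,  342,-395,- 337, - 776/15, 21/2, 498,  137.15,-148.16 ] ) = [ - 395, - 337,-148.16, - 776/15,-575/16,  21/2, 137.15,342,  354, 465,  498 , 545 , 705,820,  855 ] 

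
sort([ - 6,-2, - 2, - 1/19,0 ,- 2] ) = [ - 6, - 2, - 2, - 2, - 1/19, 0]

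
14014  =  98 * 143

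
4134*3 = 12402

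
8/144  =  1/18 =0.06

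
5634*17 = 95778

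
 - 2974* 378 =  - 1124172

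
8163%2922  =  2319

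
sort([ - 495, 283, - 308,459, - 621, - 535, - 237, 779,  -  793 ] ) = [ - 793, - 621, - 535, - 495, - 308, - 237,283,459,779 ] 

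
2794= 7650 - 4856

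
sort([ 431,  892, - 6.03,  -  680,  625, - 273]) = [-680,-273 , - 6.03,  431, 625,892 ]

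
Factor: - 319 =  - 11^1*29^1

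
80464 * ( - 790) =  - 63566560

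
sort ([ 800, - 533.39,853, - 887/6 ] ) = [-533.39, -887/6,800,853]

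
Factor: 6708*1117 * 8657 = 2^2*3^1 * 11^1*13^1*43^1*787^1*1117^1 =64865481252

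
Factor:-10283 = -7^1*13^1*113^1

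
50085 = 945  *53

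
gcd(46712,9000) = 8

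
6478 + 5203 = 11681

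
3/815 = 3/815 = 0.00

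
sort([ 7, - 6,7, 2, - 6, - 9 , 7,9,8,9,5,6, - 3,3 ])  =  [-9, - 6,- 6, - 3,2,3, 5,6,7, 7,7,8,9, 9]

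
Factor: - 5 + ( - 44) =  - 49 = - 7^2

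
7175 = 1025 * 7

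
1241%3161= 1241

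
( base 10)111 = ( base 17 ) 69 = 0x6f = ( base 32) 3F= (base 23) 4j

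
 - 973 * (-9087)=8841651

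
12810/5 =2562  =  2562.00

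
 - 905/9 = - 101 + 4/9  =  - 100.56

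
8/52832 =1/6604 = 0.00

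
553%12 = 1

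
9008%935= 593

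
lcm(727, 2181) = 2181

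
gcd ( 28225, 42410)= 5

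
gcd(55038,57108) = 6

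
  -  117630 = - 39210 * 3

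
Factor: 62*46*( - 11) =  - 2^2 * 11^1*23^1 *31^1 = - 31372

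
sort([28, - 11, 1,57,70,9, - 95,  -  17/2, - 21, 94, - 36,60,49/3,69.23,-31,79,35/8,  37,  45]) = [ - 95,-36 , - 31, - 21, - 11,- 17/2,  1,35/8,9,49/3,28,37,45,57 , 60,69.23,70,79,94] 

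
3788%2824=964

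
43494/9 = 4832+2/3 = 4832.67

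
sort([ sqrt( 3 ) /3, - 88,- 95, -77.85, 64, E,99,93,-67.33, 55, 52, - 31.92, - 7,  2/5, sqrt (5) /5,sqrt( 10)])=[ - 95, - 88, - 77.85 , - 67.33, - 31.92, - 7, 2/5, sqrt( 5)/5,  sqrt( 3)/3 , E, sqrt (10), 52 , 55,64, 93, 99]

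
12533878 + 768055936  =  780589814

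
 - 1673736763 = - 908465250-765271513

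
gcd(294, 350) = 14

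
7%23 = 7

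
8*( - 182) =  - 1456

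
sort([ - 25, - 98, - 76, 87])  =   [ -98, - 76 , - 25,87]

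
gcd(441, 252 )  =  63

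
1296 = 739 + 557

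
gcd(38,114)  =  38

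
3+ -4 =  -1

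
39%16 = 7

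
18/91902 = 3/15317 = 0.00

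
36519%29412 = 7107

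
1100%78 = 8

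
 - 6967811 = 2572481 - 9540292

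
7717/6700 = 1+1017/6700= 1.15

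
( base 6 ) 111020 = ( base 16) 2454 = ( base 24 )g3c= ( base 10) 9300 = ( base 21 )101I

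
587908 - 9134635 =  - 8546727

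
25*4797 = 119925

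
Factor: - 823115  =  -5^1*164623^1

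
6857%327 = 317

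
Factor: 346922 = 2^1 * 89^1*1949^1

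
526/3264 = 263/1632 = 0.16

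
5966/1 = 5966 = 5966.00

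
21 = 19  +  2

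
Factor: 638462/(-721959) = - 2^1*3^( - 1)* 7^(-1)  *11^1 * 31^ ( - 1)*1109^ ( - 1)* 29021^1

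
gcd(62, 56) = 2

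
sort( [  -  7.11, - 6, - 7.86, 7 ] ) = [ - 7.86, -7.11,-6,7]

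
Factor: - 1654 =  - 2^1*827^1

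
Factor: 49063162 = 2^1*67^1 * 281^1*1303^1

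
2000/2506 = 1000/1253 = 0.80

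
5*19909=99545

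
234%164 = 70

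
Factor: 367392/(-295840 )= - 3^1*5^ ( - 1)*43^( - 1 )*89^1 = - 267/215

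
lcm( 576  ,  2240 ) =20160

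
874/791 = 874/791 = 1.10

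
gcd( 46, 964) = 2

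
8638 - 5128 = 3510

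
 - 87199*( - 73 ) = 6365527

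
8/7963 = 8/7963 =0.00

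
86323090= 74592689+11730401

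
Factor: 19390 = 2^1*5^1 * 7^1*277^1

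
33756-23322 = 10434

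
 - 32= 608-640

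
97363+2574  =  99937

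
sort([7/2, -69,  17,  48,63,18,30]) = [-69 , 7/2, 17,  18,  30, 48 , 63] 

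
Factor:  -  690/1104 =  - 5/8 = - 2^( - 3 )*5^1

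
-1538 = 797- 2335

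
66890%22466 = 21958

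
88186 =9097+79089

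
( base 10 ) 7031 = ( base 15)213B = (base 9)10572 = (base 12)409B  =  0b1101101110111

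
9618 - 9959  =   - 341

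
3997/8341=3997/8341=0.48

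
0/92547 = 0 = 0.00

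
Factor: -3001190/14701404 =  - 2^( - 1 )*3^( -1 )*5^1*300119^1*1225117^(  -  1)  =  - 1500595/7350702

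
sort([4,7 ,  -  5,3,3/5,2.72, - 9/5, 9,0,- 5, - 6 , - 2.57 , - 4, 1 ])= [-6, - 5, - 5, - 4, - 2.57,  -  9/5, 0,  3/5, 1,2.72, 3, 4,7 , 9 ]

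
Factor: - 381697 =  - 381697^1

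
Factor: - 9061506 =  - 2^1 * 3^2*47^1*10711^1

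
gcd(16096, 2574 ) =2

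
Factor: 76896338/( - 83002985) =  - 2^1*5^(- 1)*13^( - 1 )*17^1*239^1*9463^1*1276969^(-1 ) 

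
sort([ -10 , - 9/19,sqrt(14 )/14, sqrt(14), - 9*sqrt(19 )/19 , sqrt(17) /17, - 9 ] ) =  [ - 10,-9 , - 9*sqrt( 19)/19, - 9/19, sqrt ( 17 ) /17 , sqrt(14 )/14,sqrt( 14) ] 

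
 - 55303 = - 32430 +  - 22873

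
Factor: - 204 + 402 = 198= 2^1*3^2*11^1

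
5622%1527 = 1041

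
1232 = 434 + 798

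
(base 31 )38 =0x65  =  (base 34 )2x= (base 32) 35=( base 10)101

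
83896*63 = 5285448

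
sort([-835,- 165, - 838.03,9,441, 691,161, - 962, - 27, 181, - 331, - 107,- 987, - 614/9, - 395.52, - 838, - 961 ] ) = [ - 987 , - 962, - 961, - 838.03 , - 838, - 835, - 395.52, - 331,-165, - 107, - 614/9,  -  27,9,161,  181, 441,691] 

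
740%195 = 155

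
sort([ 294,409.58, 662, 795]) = [ 294,409.58,662,795]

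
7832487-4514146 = 3318341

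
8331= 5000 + 3331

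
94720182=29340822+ 65379360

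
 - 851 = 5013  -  5864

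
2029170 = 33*61490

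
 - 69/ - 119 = 69/119 = 0.58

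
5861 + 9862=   15723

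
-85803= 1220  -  87023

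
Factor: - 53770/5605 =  - 2^1 * 59^( - 1)*283^1  =  - 566/59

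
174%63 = 48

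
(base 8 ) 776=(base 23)m4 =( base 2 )111111110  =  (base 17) 1D0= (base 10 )510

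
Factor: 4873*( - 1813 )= - 7^2*11^1*37^1*443^1 = - 8834749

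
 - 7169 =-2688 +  - 4481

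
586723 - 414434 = 172289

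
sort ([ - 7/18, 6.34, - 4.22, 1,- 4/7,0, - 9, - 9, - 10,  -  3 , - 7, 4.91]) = [ - 10, - 9,- 9,-7, - 4.22, - 3, - 4/7, - 7/18,0, 1, 4.91, 6.34]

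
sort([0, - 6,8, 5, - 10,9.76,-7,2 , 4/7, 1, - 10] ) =[-10, - 10, - 7 ,-6,  0,4/7, 1,2,5,8, 9.76] 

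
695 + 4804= 5499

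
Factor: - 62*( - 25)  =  2^1 * 5^2 * 31^1 = 1550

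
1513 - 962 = 551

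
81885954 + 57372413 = 139258367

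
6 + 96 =102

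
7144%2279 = 307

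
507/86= 507/86 = 5.90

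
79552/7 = 79552/7 = 11364.57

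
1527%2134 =1527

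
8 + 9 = 17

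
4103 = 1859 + 2244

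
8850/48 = 1475/8 = 184.38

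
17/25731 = 17/25731 = 0.00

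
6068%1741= 845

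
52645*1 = 52645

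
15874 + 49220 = 65094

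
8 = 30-22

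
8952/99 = 90+14/33 = 90.42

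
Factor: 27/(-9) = -3^1 = -  3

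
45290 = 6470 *7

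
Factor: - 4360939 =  - 11^1*  396449^1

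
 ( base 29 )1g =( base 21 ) 23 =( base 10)45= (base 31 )1e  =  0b101101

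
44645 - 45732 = -1087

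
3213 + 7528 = 10741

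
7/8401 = 7/8401= 0.00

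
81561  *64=5219904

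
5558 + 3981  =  9539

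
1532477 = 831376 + 701101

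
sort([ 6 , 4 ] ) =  [4,6 ] 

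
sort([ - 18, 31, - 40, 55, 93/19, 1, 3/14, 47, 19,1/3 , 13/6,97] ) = [ - 40,-18, 3/14, 1/3, 1, 13/6,93/19, 19, 31,47 , 55,97 ]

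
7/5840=7/5840 =0.00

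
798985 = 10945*73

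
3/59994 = 1/19998 = 0.00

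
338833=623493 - 284660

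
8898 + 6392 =15290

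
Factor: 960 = 2^6*3^1  *  5^1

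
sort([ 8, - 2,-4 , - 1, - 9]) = [-9, -4, - 2,-1, 8] 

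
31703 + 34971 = 66674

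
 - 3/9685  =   - 1 + 9682/9685 = -0.00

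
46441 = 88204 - 41763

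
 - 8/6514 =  - 1 + 3253/3257= - 0.00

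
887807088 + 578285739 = 1466092827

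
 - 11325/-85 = 2265/17 = 133.24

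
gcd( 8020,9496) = 4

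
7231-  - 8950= 16181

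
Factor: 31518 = 2^1*3^2*17^1*103^1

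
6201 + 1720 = 7921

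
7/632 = 7/632= 0.01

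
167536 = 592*283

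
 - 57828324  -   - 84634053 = 26805729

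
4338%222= 120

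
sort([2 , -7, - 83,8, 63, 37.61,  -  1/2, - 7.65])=[ - 83, - 7.65 , - 7,  -  1/2,  2,8, 37.61,63] 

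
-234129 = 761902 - 996031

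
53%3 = 2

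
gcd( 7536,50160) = 48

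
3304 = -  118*(-28)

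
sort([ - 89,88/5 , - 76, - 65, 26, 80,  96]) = [ - 89, - 76,-65, 88/5 , 26, 80, 96 ]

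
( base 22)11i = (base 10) 524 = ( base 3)201102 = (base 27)JB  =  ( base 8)1014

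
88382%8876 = 8498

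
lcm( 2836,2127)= 8508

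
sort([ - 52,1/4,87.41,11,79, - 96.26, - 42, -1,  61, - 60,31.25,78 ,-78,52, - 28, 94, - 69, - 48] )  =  [  -  96.26, - 78,  -  69, - 60 , - 52,-48, - 42,-28, - 1,1/4,11 , 31.25 , 52, 61 , 78,79,  87.41,  94] 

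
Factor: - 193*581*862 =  - 96658646 = - 2^1*7^1*83^1*193^1*431^1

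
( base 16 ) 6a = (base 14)78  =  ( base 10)106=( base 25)46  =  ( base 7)211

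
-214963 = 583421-798384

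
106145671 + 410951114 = 517096785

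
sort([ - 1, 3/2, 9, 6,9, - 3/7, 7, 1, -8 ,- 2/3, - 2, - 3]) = [ - 8, -3, - 2,  -  1, - 2/3, - 3/7 , 1, 3/2,  6,7, 9, 9 ]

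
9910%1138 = 806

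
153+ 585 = 738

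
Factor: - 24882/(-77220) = 2^( - 1)*3^(- 2) *5^( - 1)*29^1 = 29/90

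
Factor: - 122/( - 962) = 13^( - 1)*37^ (-1 )*  61^1 = 61/481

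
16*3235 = 51760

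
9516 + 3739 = 13255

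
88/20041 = 88/20041=0.00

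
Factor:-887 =-887^1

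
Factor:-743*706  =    -  2^1*353^1 * 743^1 = -524558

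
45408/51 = 890+ 6/17 = 890.35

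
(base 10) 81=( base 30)2L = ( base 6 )213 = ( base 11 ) 74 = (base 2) 1010001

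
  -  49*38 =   -  1862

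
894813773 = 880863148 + 13950625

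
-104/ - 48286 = 52/24143  =  0.00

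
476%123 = 107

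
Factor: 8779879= 8779879^1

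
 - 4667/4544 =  - 2 + 4421/4544 = -1.03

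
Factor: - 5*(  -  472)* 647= 1526920  =  2^3*5^1*59^1*647^1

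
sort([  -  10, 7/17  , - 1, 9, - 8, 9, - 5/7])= [-10, - 8, - 1,  -  5/7, 7/17,9, 9]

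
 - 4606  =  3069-7675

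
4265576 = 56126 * 76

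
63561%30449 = 2663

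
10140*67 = 679380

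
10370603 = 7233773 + 3136830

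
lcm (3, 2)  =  6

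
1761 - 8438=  - 6677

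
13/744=13/744 = 0.02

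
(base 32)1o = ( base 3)2002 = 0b111000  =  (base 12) 48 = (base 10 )56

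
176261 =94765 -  - 81496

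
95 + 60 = 155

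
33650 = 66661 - 33011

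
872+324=1196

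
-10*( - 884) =8840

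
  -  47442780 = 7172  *(- 6615 ) 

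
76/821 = 76/821=0.09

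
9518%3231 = 3056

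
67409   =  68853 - 1444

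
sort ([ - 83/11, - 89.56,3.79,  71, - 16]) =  [ - 89.56,  -  16,-83/11, 3.79,  71] 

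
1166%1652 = 1166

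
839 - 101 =738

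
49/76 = 49/76= 0.64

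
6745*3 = 20235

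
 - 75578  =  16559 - 92137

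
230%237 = 230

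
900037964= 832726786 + 67311178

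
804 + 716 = 1520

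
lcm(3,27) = 27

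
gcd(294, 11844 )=42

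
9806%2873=1187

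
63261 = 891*71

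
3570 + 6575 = 10145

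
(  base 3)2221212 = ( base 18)6BE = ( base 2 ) 100001101100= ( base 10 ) 2156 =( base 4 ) 201230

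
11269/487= 23+68/487 = 23.14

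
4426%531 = 178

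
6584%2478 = 1628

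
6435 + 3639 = 10074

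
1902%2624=1902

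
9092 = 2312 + 6780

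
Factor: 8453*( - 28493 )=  - 240851329 = - 79^1*107^1 * 28493^1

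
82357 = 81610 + 747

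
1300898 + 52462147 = 53763045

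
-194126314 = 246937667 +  - 441063981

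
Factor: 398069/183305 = 5^( - 1)*7^1*19^1*41^1*61^ ( - 1 )*73^1  *601^(- 1)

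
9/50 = 9/50 = 0.18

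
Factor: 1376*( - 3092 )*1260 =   -  2^9*3^2*5^1*7^1*43^1*773^1 = - 5360785920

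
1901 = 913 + 988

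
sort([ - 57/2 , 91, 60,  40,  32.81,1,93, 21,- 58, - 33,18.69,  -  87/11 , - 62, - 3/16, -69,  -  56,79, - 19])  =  [ - 69, - 62, - 58,-56,-33 ,  -  57/2 ,-19, - 87/11, - 3/16, 1, 18.69, 21 , 32.81 , 40,  60,79,91, 93]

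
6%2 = 0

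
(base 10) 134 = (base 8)206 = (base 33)42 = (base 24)5e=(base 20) 6E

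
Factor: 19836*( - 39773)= -788937228= - 2^2*3^2 *19^1*29^1*31^1* 1283^1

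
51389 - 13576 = 37813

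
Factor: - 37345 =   -  5^1 * 7^1  *  11^1*97^1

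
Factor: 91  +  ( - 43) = 48 = 2^4 *3^1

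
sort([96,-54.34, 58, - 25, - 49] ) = [ - 54.34, - 49, - 25,  58, 96]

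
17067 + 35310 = 52377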